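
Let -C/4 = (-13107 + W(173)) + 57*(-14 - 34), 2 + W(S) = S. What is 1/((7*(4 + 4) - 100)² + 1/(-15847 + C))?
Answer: 46841/90684177 ≈ 0.00051653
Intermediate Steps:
W(S) = -2 + S
C = 62688 (C = -4*((-13107 + (-2 + 173)) + 57*(-14 - 34)) = -4*((-13107 + 171) + 57*(-48)) = -4*(-12936 - 2736) = -4*(-15672) = 62688)
1/((7*(4 + 4) - 100)² + 1/(-15847 + C)) = 1/((7*(4 + 4) - 100)² + 1/(-15847 + 62688)) = 1/((7*8 - 100)² + 1/46841) = 1/((56 - 100)² + 1/46841) = 1/((-44)² + 1/46841) = 1/(1936 + 1/46841) = 1/(90684177/46841) = 46841/90684177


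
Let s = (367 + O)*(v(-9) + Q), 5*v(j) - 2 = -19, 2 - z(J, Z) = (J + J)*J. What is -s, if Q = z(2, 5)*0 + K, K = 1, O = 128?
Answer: 1188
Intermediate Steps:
z(J, Z) = 2 - 2*J² (z(J, Z) = 2 - (J + J)*J = 2 - 2*J*J = 2 - 2*J²)
v(j) = -17/5 (v(j) = ⅖ + (⅕)*(-19) = ⅖ - 19/5 = -17/5)
Q = 1 (Q = (2 - 2*2²)*0 + 1 = (2 - 2*4)*0 + 1 = (2 - 8)*0 + 1 = -6*0 + 1 = 0 + 1 = 1)
s = -1188 (s = (367 + 128)*(-17/5 + 1) = 495*(-12/5) = -1188)
-s = -1*(-1188) = 1188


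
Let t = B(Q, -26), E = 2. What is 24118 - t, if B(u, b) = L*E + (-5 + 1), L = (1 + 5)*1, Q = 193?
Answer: 24110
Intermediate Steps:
L = 6 (L = 6*1 = 6)
B(u, b) = 8 (B(u, b) = 6*2 + (-5 + 1) = 12 - 4 = 8)
t = 8
24118 - t = 24118 - 1*8 = 24118 - 8 = 24110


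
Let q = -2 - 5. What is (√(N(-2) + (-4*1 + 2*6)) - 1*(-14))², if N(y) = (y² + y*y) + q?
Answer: 289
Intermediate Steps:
q = -7
N(y) = -7 + 2*y² (N(y) = (y² + y*y) - 7 = (y² + y²) - 7 = 2*y² - 7 = -7 + 2*y²)
(√(N(-2) + (-4*1 + 2*6)) - 1*(-14))² = (√((-7 + 2*(-2)²) + (-4*1 + 2*6)) - 1*(-14))² = (√((-7 + 2*4) + (-4 + 12)) + 14)² = (√((-7 + 8) + 8) + 14)² = (√(1 + 8) + 14)² = (√9 + 14)² = (3 + 14)² = 17² = 289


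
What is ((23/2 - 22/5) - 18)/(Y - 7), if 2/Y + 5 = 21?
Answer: 436/275 ≈ 1.5855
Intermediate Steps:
Y = ⅛ (Y = 2/(-5 + 21) = 2/16 = 2*(1/16) = ⅛ ≈ 0.12500)
((23/2 - 22/5) - 18)/(Y - 7) = ((23/2 - 22/5) - 18)/(⅛ - 7) = ((23*(½) - 22*⅕) - 18)/(-55/8) = ((23/2 - 22/5) - 18)*(-8/55) = (71/10 - 18)*(-8/55) = -109/10*(-8/55) = 436/275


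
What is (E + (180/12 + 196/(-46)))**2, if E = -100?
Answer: 4214809/529 ≈ 7967.5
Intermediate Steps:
(E + (180/12 + 196/(-46)))**2 = (-100 + (180/12 + 196/(-46)))**2 = (-100 + (180*(1/12) + 196*(-1/46)))**2 = (-100 + (15 - 98/23))**2 = (-100 + 247/23)**2 = (-2053/23)**2 = 4214809/529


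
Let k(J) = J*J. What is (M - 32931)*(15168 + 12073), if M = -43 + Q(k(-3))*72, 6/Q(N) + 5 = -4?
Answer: -899552302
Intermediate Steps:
k(J) = J**2
Q(N) = -2/3 (Q(N) = 6/(-5 - 4) = 6/(-9) = 6*(-1/9) = -2/3)
M = -91 (M = -43 - 2/3*72 = -43 - 48 = -91)
(M - 32931)*(15168 + 12073) = (-91 - 32931)*(15168 + 12073) = -33022*27241 = -899552302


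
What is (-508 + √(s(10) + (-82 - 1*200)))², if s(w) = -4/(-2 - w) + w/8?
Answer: (3048 - I*√10095)²/36 ≈ 2.5778e+5 - 17014.0*I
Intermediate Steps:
s(w) = -4/(-2 - w) + w/8 (s(w) = -4/(-2 - w) + w*(⅛) = -4/(-2 - w) + w/8)
(-508 + √(s(10) + (-82 - 1*200)))² = (-508 + √((32 + 10² + 2*10)/(8*(2 + 10)) + (-82 - 1*200)))² = (-508 + √((⅛)*(32 + 100 + 20)/12 + (-82 - 200)))² = (-508 + √((⅛)*(1/12)*152 - 282))² = (-508 + √(19/12 - 282))² = (-508 + √(-3365/12))² = (-508 + I*√10095/6)²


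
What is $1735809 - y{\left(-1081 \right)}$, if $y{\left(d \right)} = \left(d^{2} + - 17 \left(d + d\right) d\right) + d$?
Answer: $40299403$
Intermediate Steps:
$y{\left(d \right)} = d - 33 d^{2}$ ($y{\left(d \right)} = \left(d^{2} + - 17 \cdot 2 d d\right) + d = \left(d^{2} + - 34 d d\right) + d = \left(d^{2} - 34 d^{2}\right) + d = - 33 d^{2} + d = d - 33 d^{2}$)
$1735809 - y{\left(-1081 \right)} = 1735809 - - 1081 \left(1 - -35673\right) = 1735809 - - 1081 \left(1 + 35673\right) = 1735809 - \left(-1081\right) 35674 = 1735809 - -38563594 = 1735809 + 38563594 = 40299403$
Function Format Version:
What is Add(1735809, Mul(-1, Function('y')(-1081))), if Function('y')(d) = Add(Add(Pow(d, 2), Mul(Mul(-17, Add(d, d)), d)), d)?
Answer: 40299403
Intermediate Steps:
Function('y')(d) = Add(d, Mul(-33, Pow(d, 2))) (Function('y')(d) = Add(Add(Pow(d, 2), Mul(Mul(-17, Mul(2, d)), d)), d) = Add(Add(Pow(d, 2), Mul(Mul(-34, d), d)), d) = Add(Add(Pow(d, 2), Mul(-34, Pow(d, 2))), d) = Add(Mul(-33, Pow(d, 2)), d) = Add(d, Mul(-33, Pow(d, 2))))
Add(1735809, Mul(-1, Function('y')(-1081))) = Add(1735809, Mul(-1, Mul(-1081, Add(1, Mul(-33, -1081))))) = Add(1735809, Mul(-1, Mul(-1081, Add(1, 35673)))) = Add(1735809, Mul(-1, Mul(-1081, 35674))) = Add(1735809, Mul(-1, -38563594)) = Add(1735809, 38563594) = 40299403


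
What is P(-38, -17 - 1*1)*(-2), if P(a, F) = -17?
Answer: 34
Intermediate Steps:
P(-38, -17 - 1*1)*(-2) = -17*(-2) = 34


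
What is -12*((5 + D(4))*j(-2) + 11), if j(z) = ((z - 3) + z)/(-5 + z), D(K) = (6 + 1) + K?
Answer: -324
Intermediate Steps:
D(K) = 7 + K
j(z) = (-3 + 2*z)/(-5 + z) (j(z) = ((-3 + z) + z)/(-5 + z) = (-3 + 2*z)/(-5 + z))
-12*((5 + D(4))*j(-2) + 11) = -12*((5 + (7 + 4))*((-3 + 2*(-2))/(-5 - 2)) + 11) = -12*((5 + 11)*((-3 - 4)/(-7)) + 11) = -12*(16*(-⅐*(-7)) + 11) = -12*(16*1 + 11) = -12*(16 + 11) = -12*27 = -324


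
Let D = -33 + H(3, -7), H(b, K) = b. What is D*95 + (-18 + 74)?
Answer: -2794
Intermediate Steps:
D = -30 (D = -33 + 3 = -30)
D*95 + (-18 + 74) = -30*95 + (-18 + 74) = -2850 + 56 = -2794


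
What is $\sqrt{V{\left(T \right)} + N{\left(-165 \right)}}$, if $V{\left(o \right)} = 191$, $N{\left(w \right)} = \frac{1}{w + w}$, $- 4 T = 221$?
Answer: $\frac{\sqrt{20799570}}{330} \approx 13.82$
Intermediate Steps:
$T = - \frac{221}{4}$ ($T = \left(- \frac{1}{4}\right) 221 = - \frac{221}{4} \approx -55.25$)
$N{\left(w \right)} = \frac{1}{2 w}$
$\sqrt{V{\left(T \right)} + N{\left(-165 \right)}} = \sqrt{191 + \frac{1}{2 \left(-165\right)}} = \sqrt{191 + \frac{1}{2} \left(- \frac{1}{165}\right)} = \sqrt{191 - \frac{1}{330}} = \sqrt{\frac{63029}{330}} = \frac{\sqrt{20799570}}{330}$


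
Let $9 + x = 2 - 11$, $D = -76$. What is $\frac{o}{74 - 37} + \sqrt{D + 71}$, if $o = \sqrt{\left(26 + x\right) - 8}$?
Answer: $i \sqrt{5} \approx 2.2361 i$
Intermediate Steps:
$x = -18$ ($x = -9 + \left(2 - 11\right) = -9 - 9 = -18$)
$o = 0$ ($o = \sqrt{\left(26 - 18\right) - 8} = \sqrt{8 - 8} = \sqrt{0} = 0$)
$\frac{o}{74 - 37} + \sqrt{D + 71} = \frac{0}{74 - 37} + \sqrt{-76 + 71} = \frac{0}{37} + \sqrt{-5} = 0 \cdot \frac{1}{37} + i \sqrt{5} = 0 + i \sqrt{5} = i \sqrt{5}$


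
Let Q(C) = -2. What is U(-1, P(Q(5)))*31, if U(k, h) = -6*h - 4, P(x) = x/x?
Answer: -310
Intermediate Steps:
P(x) = 1
U(k, h) = -4 - 6*h
U(-1, P(Q(5)))*31 = (-4 - 6*1)*31 = (-4 - 6)*31 = -10*31 = -310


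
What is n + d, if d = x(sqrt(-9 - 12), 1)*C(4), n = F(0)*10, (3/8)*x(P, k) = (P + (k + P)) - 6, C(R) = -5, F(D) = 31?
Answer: 1130/3 - 80*I*sqrt(21)/3 ≈ 376.67 - 122.2*I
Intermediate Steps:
x(P, k) = -16 + 8*k/3 + 16*P/3 (x(P, k) = 8*((P + (k + P)) - 6)/3 = 8*((P + (P + k)) - 6)/3 = 8*((k + 2*P) - 6)/3 = 8*(-6 + k + 2*P)/3 = -16 + 8*k/3 + 16*P/3)
n = 310 (n = 31*10 = 310)
d = 200/3 - 80*I*sqrt(21)/3 (d = (-16 + (8/3)*1 + 16*sqrt(-9 - 12)/3)*(-5) = (-16 + 8/3 + 16*sqrt(-21)/3)*(-5) = (-16 + 8/3 + 16*(I*sqrt(21))/3)*(-5) = (-16 + 8/3 + 16*I*sqrt(21)/3)*(-5) = (-40/3 + 16*I*sqrt(21)/3)*(-5) = 200/3 - 80*I*sqrt(21)/3 ≈ 66.667 - 122.2*I)
n + d = 310 + (200/3 - 80*I*sqrt(21)/3) = 1130/3 - 80*I*sqrt(21)/3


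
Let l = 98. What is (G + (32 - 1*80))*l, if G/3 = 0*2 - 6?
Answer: -6468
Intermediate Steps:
G = -18 (G = 3*(0*2 - 6) = 3*(0 - 6) = 3*(-6) = -18)
(G + (32 - 1*80))*l = (-18 + (32 - 1*80))*98 = (-18 + (32 - 80))*98 = (-18 - 48)*98 = -66*98 = -6468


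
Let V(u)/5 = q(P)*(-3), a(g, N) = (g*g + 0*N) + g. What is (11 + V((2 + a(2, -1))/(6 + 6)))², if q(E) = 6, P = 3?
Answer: 6241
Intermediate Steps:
a(g, N) = g + g² (a(g, N) = (g² + 0) + g = g² + g = g + g²)
V(u) = -90 (V(u) = 5*(6*(-3)) = 5*(-18) = -90)
(11 + V((2 + a(2, -1))/(6 + 6)))² = (11 - 90)² = (-79)² = 6241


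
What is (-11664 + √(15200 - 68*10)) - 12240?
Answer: -23904 + 22*√30 ≈ -23784.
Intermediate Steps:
(-11664 + √(15200 - 68*10)) - 12240 = (-11664 + √(15200 - 680)) - 12240 = (-11664 + √14520) - 12240 = (-11664 + 22*√30) - 12240 = -23904 + 22*√30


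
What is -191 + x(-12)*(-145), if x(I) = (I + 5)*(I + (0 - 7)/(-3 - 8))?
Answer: -128976/11 ≈ -11725.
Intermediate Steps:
x(I) = (5 + I)*(7/11 + I) (x(I) = (5 + I)*(I - 7/(-11)) = (5 + I)*(I - 7*(-1/11)) = (5 + I)*(I + 7/11) = (5 + I)*(7/11 + I))
-191 + x(-12)*(-145) = -191 + (35/11 + (-12)² + (62/11)*(-12))*(-145) = -191 + (35/11 + 144 - 744/11)*(-145) = -191 + (875/11)*(-145) = -191 - 126875/11 = -128976/11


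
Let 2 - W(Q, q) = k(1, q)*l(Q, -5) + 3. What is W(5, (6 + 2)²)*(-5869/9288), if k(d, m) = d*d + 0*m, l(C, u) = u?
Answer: -5869/2322 ≈ -2.5276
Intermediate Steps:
k(d, m) = d² (k(d, m) = d² + 0 = d²)
W(Q, q) = 4 (W(Q, q) = 2 - (1²*(-5) + 3) = 2 - (1*(-5) + 3) = 2 - (-5 + 3) = 2 - 1*(-2) = 2 + 2 = 4)
W(5, (6 + 2)²)*(-5869/9288) = 4*(-5869/9288) = -5869/2322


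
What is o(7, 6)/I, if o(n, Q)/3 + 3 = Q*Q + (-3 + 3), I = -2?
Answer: -99/2 ≈ -49.500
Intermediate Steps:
o(n, Q) = -9 + 3*Q² (o(n, Q) = -9 + 3*(Q*Q + (-3 + 3)) = -9 + 3*(Q² + 0) = -9 + 3*Q²)
o(7, 6)/I = (-9 + 3*6²)/(-2) = -(-9 + 3*36)/2 = -(-9 + 108)/2 = -½*99 = -99/2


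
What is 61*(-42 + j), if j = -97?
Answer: -8479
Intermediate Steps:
61*(-42 + j) = 61*(-42 - 97) = 61*(-139) = -8479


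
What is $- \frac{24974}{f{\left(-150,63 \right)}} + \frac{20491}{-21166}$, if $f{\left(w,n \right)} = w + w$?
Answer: $\frac{65306548}{793725} \approx 82.279$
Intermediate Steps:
$f{\left(w,n \right)} = 2 w$
$- \frac{24974}{f{\left(-150,63 \right)}} + \frac{20491}{-21166} = - \frac{24974}{2 \left(-150\right)} + \frac{20491}{-21166} = - \frac{24974}{-300} + 20491 \left(- \frac{1}{21166}\right) = \left(-24974\right) \left(- \frac{1}{300}\right) - \frac{20491}{21166} = \frac{12487}{150} - \frac{20491}{21166} = \frac{65306548}{793725}$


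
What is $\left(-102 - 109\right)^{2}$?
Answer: $44521$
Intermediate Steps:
$\left(-102 - 109\right)^{2} = \left(-211\right)^{2} = 44521$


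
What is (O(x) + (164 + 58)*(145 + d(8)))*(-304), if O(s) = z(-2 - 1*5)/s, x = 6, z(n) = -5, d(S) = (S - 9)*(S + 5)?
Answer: -26724488/3 ≈ -8.9082e+6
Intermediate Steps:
d(S) = (-9 + S)*(5 + S)
O(s) = -5/s
(O(x) + (164 + 58)*(145 + d(8)))*(-304) = (-5/6 + (164 + 58)*(145 + (-45 + 8² - 4*8)))*(-304) = (-5*⅙ + 222*(145 + (-45 + 64 - 32)))*(-304) = (-⅚ + 222*(145 - 13))*(-304) = (-⅚ + 222*132)*(-304) = (-⅚ + 29304)*(-304) = (175819/6)*(-304) = -26724488/3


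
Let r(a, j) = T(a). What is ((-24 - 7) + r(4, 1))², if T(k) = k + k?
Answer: 529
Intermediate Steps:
T(k) = 2*k
r(a, j) = 2*a
((-24 - 7) + r(4, 1))² = ((-24 - 7) + 2*4)² = (-31 + 8)² = (-23)² = 529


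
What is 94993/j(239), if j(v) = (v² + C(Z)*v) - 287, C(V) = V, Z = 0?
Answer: 94993/56834 ≈ 1.6714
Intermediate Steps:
j(v) = -287 + v² (j(v) = (v² + 0*v) - 287 = (v² + 0) - 287 = v² - 287 = -287 + v²)
94993/j(239) = 94993/(-287 + 239²) = 94993/(-287 + 57121) = 94993/56834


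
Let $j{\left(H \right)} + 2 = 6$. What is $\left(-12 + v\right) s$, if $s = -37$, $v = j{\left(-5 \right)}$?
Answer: $296$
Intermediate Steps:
$j{\left(H \right)} = 4$ ($j{\left(H \right)} = -2 + 6 = 4$)
$v = 4$
$\left(-12 + v\right) s = \left(-12 + 4\right) \left(-37\right) = \left(-8\right) \left(-37\right) = 296$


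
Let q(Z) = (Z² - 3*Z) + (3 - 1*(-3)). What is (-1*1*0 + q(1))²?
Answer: 16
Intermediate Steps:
q(Z) = 6 + Z² - 3*Z (q(Z) = (Z² - 3*Z) + (3 + 3) = (Z² - 3*Z) + 6 = 6 + Z² - 3*Z)
(-1*1*0 + q(1))² = (-1*1*0 + (6 + 1² - 3*1))² = (-1*0 + (6 + 1 - 3))² = (0 + 4)² = 4² = 16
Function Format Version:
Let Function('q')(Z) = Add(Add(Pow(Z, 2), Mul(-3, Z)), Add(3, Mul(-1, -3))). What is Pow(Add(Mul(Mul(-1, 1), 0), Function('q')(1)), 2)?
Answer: 16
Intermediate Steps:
Function('q')(Z) = Add(6, Pow(Z, 2), Mul(-3, Z)) (Function('q')(Z) = Add(Add(Pow(Z, 2), Mul(-3, Z)), Add(3, 3)) = Add(Add(Pow(Z, 2), Mul(-3, Z)), 6) = Add(6, Pow(Z, 2), Mul(-3, Z)))
Pow(Add(Mul(Mul(-1, 1), 0), Function('q')(1)), 2) = Pow(Add(Mul(Mul(-1, 1), 0), Add(6, Pow(1, 2), Mul(-3, 1))), 2) = Pow(Add(Mul(-1, 0), Add(6, 1, -3)), 2) = Pow(Add(0, 4), 2) = Pow(4, 2) = 16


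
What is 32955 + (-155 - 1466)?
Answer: 31334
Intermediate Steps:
32955 + (-155 - 1466) = 32955 - 1621 = 31334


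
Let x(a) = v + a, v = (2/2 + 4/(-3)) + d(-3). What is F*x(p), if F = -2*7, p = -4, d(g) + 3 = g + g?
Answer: 560/3 ≈ 186.67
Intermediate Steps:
d(g) = -3 + 2*g (d(g) = -3 + (g + g) = -3 + 2*g)
v = -28/3 (v = (2/2 + 4/(-3)) + (-3 + 2*(-3)) = (2*(½) + 4*(-⅓)) + (-3 - 6) = (1 - 4/3) - 9 = -⅓ - 9 = -28/3 ≈ -9.3333)
F = -14
x(a) = -28/3 + a
F*x(p) = -14*(-28/3 - 4) = -14*(-40/3) = 560/3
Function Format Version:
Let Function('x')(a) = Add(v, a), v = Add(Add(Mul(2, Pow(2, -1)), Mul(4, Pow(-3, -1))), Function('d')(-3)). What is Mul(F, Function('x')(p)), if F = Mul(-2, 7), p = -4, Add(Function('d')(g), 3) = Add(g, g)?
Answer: Rational(560, 3) ≈ 186.67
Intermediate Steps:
Function('d')(g) = Add(-3, Mul(2, g)) (Function('d')(g) = Add(-3, Add(g, g)) = Add(-3, Mul(2, g)))
v = Rational(-28, 3) (v = Add(Add(Mul(2, Pow(2, -1)), Mul(4, Pow(-3, -1))), Add(-3, Mul(2, -3))) = Add(Add(Mul(2, Rational(1, 2)), Mul(4, Rational(-1, 3))), Add(-3, -6)) = Add(Add(1, Rational(-4, 3)), -9) = Add(Rational(-1, 3), -9) = Rational(-28, 3) ≈ -9.3333)
F = -14
Function('x')(a) = Add(Rational(-28, 3), a)
Mul(F, Function('x')(p)) = Mul(-14, Add(Rational(-28, 3), -4)) = Mul(-14, Rational(-40, 3)) = Rational(560, 3)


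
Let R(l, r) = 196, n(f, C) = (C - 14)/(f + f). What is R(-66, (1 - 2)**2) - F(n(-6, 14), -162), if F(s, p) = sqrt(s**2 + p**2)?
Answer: 34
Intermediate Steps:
n(f, C) = (-14 + C)/(2*f) (n(f, C) = (-14 + C)/((2*f)) = (-14 + C)*(1/(2*f)) = (-14 + C)/(2*f))
F(s, p) = sqrt(p**2 + s**2)
R(-66, (1 - 2)**2) - F(n(-6, 14), -162) = 196 - sqrt((-162)**2 + ((1/2)*(-14 + 14)/(-6))**2) = 196 - sqrt(26244 + ((1/2)*(-1/6)*0)**2) = 196 - sqrt(26244 + 0**2) = 196 - sqrt(26244 + 0) = 196 - sqrt(26244) = 196 - 1*162 = 196 - 162 = 34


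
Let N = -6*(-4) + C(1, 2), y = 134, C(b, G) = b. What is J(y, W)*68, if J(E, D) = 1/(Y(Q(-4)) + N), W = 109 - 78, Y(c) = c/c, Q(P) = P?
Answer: 34/13 ≈ 2.6154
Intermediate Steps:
Y(c) = 1
W = 31
N = 25 (N = -6*(-4) + 1 = 24 + 1 = 25)
J(E, D) = 1/26 (J(E, D) = 1/(1 + 25) = 1/26)
J(y, W)*68 = (1/26)*68 = 34/13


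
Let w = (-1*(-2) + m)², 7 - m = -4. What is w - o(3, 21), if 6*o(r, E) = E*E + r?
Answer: 95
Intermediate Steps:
m = 11 (m = 7 - 1*(-4) = 7 + 4 = 11)
o(r, E) = r/6 + E²/6 (o(r, E) = (E*E + r)/6 = (E² + r)/6 = (r + E²)/6 = r/6 + E²/6)
w = 169 (w = (-1*(-2) + 11)² = (2 + 11)² = 13² = 169)
w - o(3, 21) = 169 - ((⅙)*3 + (⅙)*21²) = 169 - (½ + (⅙)*441) = 169 - (½ + 147/2) = 169 - 1*74 = 169 - 74 = 95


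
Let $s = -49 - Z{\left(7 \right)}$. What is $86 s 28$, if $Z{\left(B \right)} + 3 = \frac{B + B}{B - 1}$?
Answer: $- \frac{349160}{3} \approx -1.1639 \cdot 10^{5}$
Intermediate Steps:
$Z{\left(B \right)} = -3 + \frac{2 B}{-1 + B}$ ($Z{\left(B \right)} = -3 + \frac{B + B}{B - 1} = -3 + \frac{2 B}{-1 + B}$)
$s = - \frac{145}{3}$ ($s = -49 - \frac{3 - 7}{-1 + 7} = -49 - \frac{3 - 7}{6} = -49 - \frac{1}{6} \left(-4\right) = -49 - - \frac{2}{3} = -49 + \frac{2}{3} = - \frac{145}{3} \approx -48.333$)
$86 s 28 = 86 \left(- \frac{145}{3}\right) 28 = \left(- \frac{12470}{3}\right) 28 = - \frac{349160}{3}$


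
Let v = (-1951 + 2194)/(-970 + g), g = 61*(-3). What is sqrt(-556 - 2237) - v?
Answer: 243/1153 + 7*I*sqrt(57) ≈ 0.21075 + 52.849*I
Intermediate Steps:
g = -183
v = -243/1153 (v = (-1951 + 2194)/(-970 - 183) = 243/(-1153) = 243*(-1/1153) = -243/1153 ≈ -0.21075)
sqrt(-556 - 2237) - v = sqrt(-556 - 2237) - 1*(-243/1153) = sqrt(-2793) + 243/1153 = 7*I*sqrt(57) + 243/1153 = 243/1153 + 7*I*sqrt(57)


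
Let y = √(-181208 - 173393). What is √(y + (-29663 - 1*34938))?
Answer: √(-64601 + I*√354601) ≈ 1.171 + 254.17*I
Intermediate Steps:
y = I*√354601 (y = √(-354601) = I*√354601 ≈ 595.48*I)
√(y + (-29663 - 1*34938)) = √(I*√354601 + (-29663 - 1*34938)) = √(I*√354601 + (-29663 - 34938)) = √(I*√354601 - 64601) = √(-64601 + I*√354601)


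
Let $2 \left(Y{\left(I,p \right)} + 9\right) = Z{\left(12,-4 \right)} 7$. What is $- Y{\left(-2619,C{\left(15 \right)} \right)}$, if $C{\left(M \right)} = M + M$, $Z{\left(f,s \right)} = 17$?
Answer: $- \frac{101}{2} \approx -50.5$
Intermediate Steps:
$C{\left(M \right)} = 2 M$
$Y{\left(I,p \right)} = \frac{101}{2}$ ($Y{\left(I,p \right)} = -9 + \frac{17 \cdot 7}{2} = -9 + \frac{1}{2} \cdot 119 = -9 + \frac{119}{2} = \frac{101}{2}$)
$- Y{\left(-2619,C{\left(15 \right)} \right)} = \left(-1\right) \frac{101}{2} = - \frac{101}{2}$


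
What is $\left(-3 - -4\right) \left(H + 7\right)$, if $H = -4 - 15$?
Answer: $-12$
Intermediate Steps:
$H = -19$ ($H = -4 - 15 = -19$)
$\left(-3 - -4\right) \left(H + 7\right) = \left(-3 - -4\right) \left(-19 + 7\right) = \left(-3 + 4\right) \left(-12\right) = 1 \left(-12\right) = -12$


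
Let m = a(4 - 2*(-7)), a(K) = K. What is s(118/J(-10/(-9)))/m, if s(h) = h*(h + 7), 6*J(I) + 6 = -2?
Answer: 9617/24 ≈ 400.71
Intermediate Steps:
J(I) = -4/3 (J(I) = -1 + (1/6)*(-2) = -1 - 1/3 = -4/3)
s(h) = h*(7 + h)
m = 18 (m = 4 - 2*(-7) = 4 + 14 = 18)
s(118/J(-10/(-9)))/m = ((118/(-4/3))*(7 + 118/(-4/3)))/18 = ((118*(-3/4))*(7 + 118*(-3/4)))*(1/18) = -177*(7 - 177/2)/2*(1/18) = -177/2*(-163/2)*(1/18) = (28851/4)*(1/18) = 9617/24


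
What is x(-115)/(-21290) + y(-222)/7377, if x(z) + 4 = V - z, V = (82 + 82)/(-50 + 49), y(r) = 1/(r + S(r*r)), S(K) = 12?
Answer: 4104236/1649091465 ≈ 0.0024888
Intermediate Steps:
y(r) = 1/(12 + r) (y(r) = 1/(r + 12) = 1/(12 + r))
V = -164 (V = 164/(-1) = 164*(-1) = -164)
x(z) = -168 - z (x(z) = -4 + (-164 - z) = -168 - z)
x(-115)/(-21290) + y(-222)/7377 = (-168 - 1*(-115))/(-21290) + 1/((12 - 222)*7377) = (-168 + 115)*(-1/21290) + (1/7377)/(-210) = -53*(-1/21290) - 1/210*1/7377 = 53/21290 - 1/1549170 = 4104236/1649091465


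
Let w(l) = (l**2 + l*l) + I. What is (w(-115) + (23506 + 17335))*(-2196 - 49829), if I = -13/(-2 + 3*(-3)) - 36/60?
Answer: -38509289985/11 ≈ -3.5008e+9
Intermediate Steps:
I = 32/55 (I = -13/(-2 - 9) - 36*1/60 = -13/(-11) - 3/5 = -13*(-1/11) - 3/5 = 13/11 - 3/5 = 32/55 ≈ 0.58182)
w(l) = 32/55 + 2*l**2 (w(l) = (l**2 + l*l) + 32/55 = (l**2 + l**2) + 32/55 = 2*l**2 + 32/55 = 32/55 + 2*l**2)
(w(-115) + (23506 + 17335))*(-2196 - 49829) = ((32/55 + 2*(-115)**2) + (23506 + 17335))*(-2196 - 49829) = ((32/55 + 2*13225) + 40841)*(-52025) = ((32/55 + 26450) + 40841)*(-52025) = (1454782/55 + 40841)*(-52025) = (3701037/55)*(-52025) = -38509289985/11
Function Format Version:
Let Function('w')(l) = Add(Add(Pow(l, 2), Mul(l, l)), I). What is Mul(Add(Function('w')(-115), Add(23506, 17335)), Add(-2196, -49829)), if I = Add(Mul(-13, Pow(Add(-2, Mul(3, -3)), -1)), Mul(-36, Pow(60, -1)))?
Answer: Rational(-38509289985, 11) ≈ -3.5008e+9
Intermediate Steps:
I = Rational(32, 55) (I = Add(Mul(-13, Pow(Add(-2, -9), -1)), Mul(-36, Rational(1, 60))) = Add(Mul(-13, Pow(-11, -1)), Rational(-3, 5)) = Add(Mul(-13, Rational(-1, 11)), Rational(-3, 5)) = Add(Rational(13, 11), Rational(-3, 5)) = Rational(32, 55) ≈ 0.58182)
Function('w')(l) = Add(Rational(32, 55), Mul(2, Pow(l, 2))) (Function('w')(l) = Add(Add(Pow(l, 2), Mul(l, l)), Rational(32, 55)) = Add(Add(Pow(l, 2), Pow(l, 2)), Rational(32, 55)) = Add(Mul(2, Pow(l, 2)), Rational(32, 55)) = Add(Rational(32, 55), Mul(2, Pow(l, 2))))
Mul(Add(Function('w')(-115), Add(23506, 17335)), Add(-2196, -49829)) = Mul(Add(Add(Rational(32, 55), Mul(2, Pow(-115, 2))), Add(23506, 17335)), Add(-2196, -49829)) = Mul(Add(Add(Rational(32, 55), Mul(2, 13225)), 40841), -52025) = Mul(Add(Add(Rational(32, 55), 26450), 40841), -52025) = Mul(Add(Rational(1454782, 55), 40841), -52025) = Mul(Rational(3701037, 55), -52025) = Rational(-38509289985, 11)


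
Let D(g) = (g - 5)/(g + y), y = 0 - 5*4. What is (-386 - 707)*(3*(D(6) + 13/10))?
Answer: -140997/35 ≈ -4028.5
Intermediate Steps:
y = -20 (y = 0 - 20 = -20)
D(g) = (-5 + g)/(-20 + g) (D(g) = (g - 5)/(g - 20) = (-5 + g)/(-20 + g))
(-386 - 707)*(3*(D(6) + 13/10)) = (-386 - 707)*(3*((-5 + 6)/(-20 + 6) + 13/10)) = -3279*(1/(-14) + 13*(⅒)) = -3279*(-1/14*1 + 13/10) = -3279*(-1/14 + 13/10) = -3279*43/35 = -1093*129/35 = -140997/35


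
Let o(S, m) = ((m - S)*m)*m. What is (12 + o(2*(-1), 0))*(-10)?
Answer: -120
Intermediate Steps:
o(S, m) = m²*(m - S) (o(S, m) = (m*(m - S))*m = m²*(m - S))
(12 + o(2*(-1), 0))*(-10) = (12 + 0²*(0 - 2*(-1)))*(-10) = (12 + 0*(0 - 1*(-2)))*(-10) = (12 + 0*(0 + 2))*(-10) = (12 + 0*2)*(-10) = (12 + 0)*(-10) = 12*(-10) = -120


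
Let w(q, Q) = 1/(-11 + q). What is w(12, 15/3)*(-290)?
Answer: -290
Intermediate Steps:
w(12, 15/3)*(-290) = -290/(-11 + 12) = -290/1 = 1*(-290) = -290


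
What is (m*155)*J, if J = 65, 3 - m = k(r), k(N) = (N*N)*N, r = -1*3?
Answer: 302250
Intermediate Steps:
r = -3
k(N) = N**3 (k(N) = N**2*N = N**3)
m = 30 (m = 3 - 1*(-3)**3 = 3 - 1*(-27) = 3 + 27 = 30)
(m*155)*J = (30*155)*65 = 4650*65 = 302250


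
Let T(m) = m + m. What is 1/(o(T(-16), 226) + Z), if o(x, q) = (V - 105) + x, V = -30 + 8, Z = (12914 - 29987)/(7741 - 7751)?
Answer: 10/15483 ≈ 0.00064587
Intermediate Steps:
T(m) = 2*m
Z = 17073/10 (Z = -17073/(-10) = -17073*(-⅒) = 17073/10 ≈ 1707.3)
V = -22
o(x, q) = -127 + x (o(x, q) = (-22 - 105) + x = -127 + x)
1/(o(T(-16), 226) + Z) = 1/((-127 + 2*(-16)) + 17073/10) = 1/((-127 - 32) + 17073/10) = 1/(-159 + 17073/10) = 1/(15483/10) = 10/15483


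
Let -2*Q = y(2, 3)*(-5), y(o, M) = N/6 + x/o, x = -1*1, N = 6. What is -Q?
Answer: -5/4 ≈ -1.2500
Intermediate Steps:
x = -1
y(o, M) = 1 - 1/o (y(o, M) = 6/6 - 1/o = 6*(1/6) - 1/o = 1 - 1/o)
Q = 5/4 (Q = -(-1 + 2)/2*(-5)/2 = -(1/2)*1*(-5)/2 = -(-5)/4 = -1/2*(-5/2) = 5/4 ≈ 1.2500)
-Q = -1*5/4 = -5/4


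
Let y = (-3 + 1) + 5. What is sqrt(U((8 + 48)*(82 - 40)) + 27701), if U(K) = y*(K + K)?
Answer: sqrt(41813) ≈ 204.48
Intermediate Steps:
y = 3 (y = -2 + 5 = 3)
U(K) = 6*K (U(K) = 3*(K + K) = 3*(2*K) = 6*K)
sqrt(U((8 + 48)*(82 - 40)) + 27701) = sqrt(6*((8 + 48)*(82 - 40)) + 27701) = sqrt(6*(56*42) + 27701) = sqrt(6*2352 + 27701) = sqrt(14112 + 27701) = sqrt(41813)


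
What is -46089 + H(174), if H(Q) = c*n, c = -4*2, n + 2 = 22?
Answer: -46249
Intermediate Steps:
n = 20 (n = -2 + 22 = 20)
c = -8
H(Q) = -160 (H(Q) = -8*20 = -160)
-46089 + H(174) = -46089 - 160 = -46249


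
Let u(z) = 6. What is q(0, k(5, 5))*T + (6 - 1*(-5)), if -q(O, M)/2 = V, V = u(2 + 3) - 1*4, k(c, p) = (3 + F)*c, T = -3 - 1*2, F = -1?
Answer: 31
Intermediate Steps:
T = -5 (T = -3 - 2 = -5)
k(c, p) = 2*c (k(c, p) = (3 - 1)*c = 2*c)
V = 2 (V = 6 - 1*4 = 6 - 4 = 2)
q(O, M) = -4 (q(O, M) = -2*2 = -4)
q(0, k(5, 5))*T + (6 - 1*(-5)) = -4*(-5) + (6 - 1*(-5)) = 20 + (6 + 5) = 20 + 11 = 31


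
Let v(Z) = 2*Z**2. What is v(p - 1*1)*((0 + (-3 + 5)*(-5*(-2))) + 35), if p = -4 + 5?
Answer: 0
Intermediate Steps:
p = 1
v(p - 1*1)*((0 + (-3 + 5)*(-5*(-2))) + 35) = (2*(1 - 1*1)**2)*((0 + (-3 + 5)*(-5*(-2))) + 35) = (2*(1 - 1)**2)*((0 + 2*10) + 35) = (2*0**2)*((0 + 20) + 35) = (2*0)*(20 + 35) = 0*55 = 0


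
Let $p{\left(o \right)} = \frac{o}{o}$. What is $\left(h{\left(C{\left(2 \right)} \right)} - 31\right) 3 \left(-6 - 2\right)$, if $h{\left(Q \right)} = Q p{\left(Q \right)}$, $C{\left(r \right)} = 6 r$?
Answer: $456$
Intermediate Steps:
$p{\left(o \right)} = 1$
$h{\left(Q \right)} = Q$ ($h{\left(Q \right)} = Q 1 = Q$)
$\left(h{\left(C{\left(2 \right)} \right)} - 31\right) 3 \left(-6 - 2\right) = \left(6 \cdot 2 - 31\right) 3 \left(-6 - 2\right) = \left(12 - 31\right) 3 \left(-8\right) = \left(-19\right) \left(-24\right) = 456$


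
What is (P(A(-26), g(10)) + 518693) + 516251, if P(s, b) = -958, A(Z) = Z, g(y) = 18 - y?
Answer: 1033986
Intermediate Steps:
(P(A(-26), g(10)) + 518693) + 516251 = (-958 + 518693) + 516251 = 517735 + 516251 = 1033986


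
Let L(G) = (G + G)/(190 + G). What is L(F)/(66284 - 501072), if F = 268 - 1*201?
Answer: -67/55870258 ≈ -1.1992e-6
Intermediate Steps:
F = 67 (F = 268 - 201 = 67)
L(G) = 2*G/(190 + G) (L(G) = (2*G)/(190 + G) = 2*G/(190 + G))
L(F)/(66284 - 501072) = (2*67/(190 + 67))/(66284 - 501072) = (2*67/257)/(-434788) = (2*67*(1/257))*(-1/434788) = (134/257)*(-1/434788) = -67/55870258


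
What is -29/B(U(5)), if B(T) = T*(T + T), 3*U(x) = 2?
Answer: -261/8 ≈ -32.625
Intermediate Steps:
U(x) = ⅔ (U(x) = (⅓)*2 = ⅔)
B(T) = 2*T² (B(T) = T*(2*T) = 2*T²)
-29/B(U(5)) = -29/(2*(⅔)²) = -29/(2*(4/9)) = -29/8/9 = -29*9/8 = -261/8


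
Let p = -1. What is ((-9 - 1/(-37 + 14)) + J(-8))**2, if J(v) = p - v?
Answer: 2025/529 ≈ 3.8280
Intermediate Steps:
J(v) = -1 - v
((-9 - 1/(-37 + 14)) + J(-8))**2 = ((-9 - 1/(-37 + 14)) + (-1 - 1*(-8)))**2 = ((-9 - 1/(-23)) + (-1 + 8))**2 = ((-9 - 1*(-1/23)) + 7)**2 = ((-9 + 1/23) + 7)**2 = (-206/23 + 7)**2 = (-45/23)**2 = 2025/529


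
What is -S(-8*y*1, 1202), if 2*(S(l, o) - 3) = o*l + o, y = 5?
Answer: 23436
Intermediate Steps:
S(l, o) = 3 + o/2 + l*o/2 (S(l, o) = 3 + (o*l + o)/2 = 3 + (l*o + o)/2 = 3 + (o + l*o)/2 = 3 + (o/2 + l*o/2) = 3 + o/2 + l*o/2)
-S(-8*y*1, 1202) = -(3 + (1/2)*1202 + (1/2)*(-8*5*1)*1202) = -(3 + 601 + (1/2)*(-40*1)*1202) = -(3 + 601 + (1/2)*(-40)*1202) = -(3 + 601 - 24040) = -1*(-23436) = 23436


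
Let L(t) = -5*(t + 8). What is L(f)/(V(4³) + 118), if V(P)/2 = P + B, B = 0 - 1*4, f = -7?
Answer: -5/238 ≈ -0.021008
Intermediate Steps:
B = -4 (B = 0 - 4 = -4)
V(P) = -8 + 2*P (V(P) = 2*(P - 4) = 2*(-4 + P) = -8 + 2*P)
L(t) = -40 - 5*t (L(t) = -5*(8 + t) = -40 - 5*t)
L(f)/(V(4³) + 118) = (-40 - 5*(-7))/((-8 + 2*4³) + 118) = (-40 + 35)/((-8 + 2*64) + 118) = -5/((-8 + 128) + 118) = -5/(120 + 118) = -5/238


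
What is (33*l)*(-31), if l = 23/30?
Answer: -7843/10 ≈ -784.30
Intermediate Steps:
l = 23/30 (l = 23*(1/30) = 23/30 ≈ 0.76667)
(33*l)*(-31) = (33*(23/30))*(-31) = (253/10)*(-31) = -7843/10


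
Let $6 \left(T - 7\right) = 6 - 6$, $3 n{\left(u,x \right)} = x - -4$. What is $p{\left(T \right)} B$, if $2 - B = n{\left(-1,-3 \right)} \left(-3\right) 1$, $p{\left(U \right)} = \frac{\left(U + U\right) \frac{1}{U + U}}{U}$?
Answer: $\frac{3}{7} \approx 0.42857$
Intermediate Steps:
$n{\left(u,x \right)} = \frac{4}{3} + \frac{x}{3}$ ($n{\left(u,x \right)} = \frac{x - -4}{3} = \frac{x + 4}{3} = \frac{4 + x}{3} = \frac{4}{3} + \frac{x}{3}$)
$T = 7$ ($T = 7 + \frac{6 - 6}{6} = 7 + \frac{1}{6} \cdot 0 = 7 + 0 = 7$)
$p{\left(U \right)} = \frac{1}{U}$ ($p{\left(U \right)} = \frac{2 U \frac{1}{2 U}}{U} = 1 \frac{1}{U} = \frac{1}{U}$)
$B = 3$ ($B = 2 - \left(\frac{4}{3} + \frac{1}{3} \left(-3\right)\right) \left(-3\right) 1 = 2 - \left(\frac{4}{3} - 1\right) \left(-3\right) 1 = 2 - \frac{1}{3} \left(-3\right) 1 = 2 - \left(-1\right) 1 = 2 - -1 = 2 + 1 = 3$)
$p{\left(T \right)} B = \frac{1}{7} \cdot 3 = \frac{3}{7}$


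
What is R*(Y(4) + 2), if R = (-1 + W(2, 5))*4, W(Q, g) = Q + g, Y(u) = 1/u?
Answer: 54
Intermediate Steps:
R = 24 (R = (-1 + (2 + 5))*4 = (-1 + 7)*4 = 6*4 = 24)
R*(Y(4) + 2) = 24*(1/4 + 2) = 24*(¼ + 2) = 24*(9/4) = 54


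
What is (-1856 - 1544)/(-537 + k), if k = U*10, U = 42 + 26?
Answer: -3400/143 ≈ -23.776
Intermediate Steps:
U = 68
k = 680 (k = 68*10 = 680)
(-1856 - 1544)/(-537 + k) = (-1856 - 1544)/(-537 + 680) = -3400/143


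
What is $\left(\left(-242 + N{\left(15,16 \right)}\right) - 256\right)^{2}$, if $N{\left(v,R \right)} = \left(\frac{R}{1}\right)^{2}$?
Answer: $58564$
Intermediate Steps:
$N{\left(v,R \right)} = R^{2}$ ($N{\left(v,R \right)} = \left(R 1\right)^{2} = R^{2}$)
$\left(\left(-242 + N{\left(15,16 \right)}\right) - 256\right)^{2} = \left(\left(-242 + 16^{2}\right) - 256\right)^{2} = \left(\left(-242 + 256\right) - 256\right)^{2} = \left(14 - 256\right)^{2} = \left(-242\right)^{2} = 58564$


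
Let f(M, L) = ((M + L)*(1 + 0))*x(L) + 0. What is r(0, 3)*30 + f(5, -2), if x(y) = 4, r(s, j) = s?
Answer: 12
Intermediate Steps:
f(M, L) = 4*L + 4*M (f(M, L) = ((M + L)*(1 + 0))*4 + 0 = ((L + M)*1)*4 + 0 = (L + M)*4 + 0 = (4*L + 4*M) + 0 = 4*L + 4*M)
r(0, 3)*30 + f(5, -2) = 0*30 + (4*(-2) + 4*5) = 0 + (-8 + 20) = 0 + 12 = 12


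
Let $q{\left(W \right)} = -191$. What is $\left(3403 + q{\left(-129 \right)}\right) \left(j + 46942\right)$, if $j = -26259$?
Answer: $66433796$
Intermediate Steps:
$\left(3403 + q{\left(-129 \right)}\right) \left(j + 46942\right) = \left(3403 - 191\right) \left(-26259 + 46942\right) = 3212 \cdot 20683 = 66433796$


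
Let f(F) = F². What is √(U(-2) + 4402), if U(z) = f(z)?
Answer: √4406 ≈ 66.378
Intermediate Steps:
U(z) = z²
√(U(-2) + 4402) = √((-2)² + 4402) = √(4 + 4402) = √4406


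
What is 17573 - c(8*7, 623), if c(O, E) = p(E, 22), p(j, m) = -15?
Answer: 17588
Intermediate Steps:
c(O, E) = -15
17573 - c(8*7, 623) = 17573 - 1*(-15) = 17573 + 15 = 17588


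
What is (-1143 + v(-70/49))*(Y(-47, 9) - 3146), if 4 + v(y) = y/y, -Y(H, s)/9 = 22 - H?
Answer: 4316982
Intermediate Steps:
Y(H, s) = -198 + 9*H (Y(H, s) = -9*(22 - H) = -198 + 9*H)
v(y) = -3 (v(y) = -4 + y/y = -4 + 1 = -3)
(-1143 + v(-70/49))*(Y(-47, 9) - 3146) = (-1143 - 3)*((-198 + 9*(-47)) - 3146) = -1146*((-198 - 423) - 3146) = -1146*(-621 - 3146) = -1146*(-3767) = 4316982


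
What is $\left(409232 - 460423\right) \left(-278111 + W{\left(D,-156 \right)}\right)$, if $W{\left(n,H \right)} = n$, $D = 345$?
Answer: $14219119306$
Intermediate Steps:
$\left(409232 - 460423\right) \left(-278111 + W{\left(D,-156 \right)}\right) = \left(409232 - 460423\right) \left(-278111 + 345\right) = \left(-51191\right) \left(-277766\right) = 14219119306$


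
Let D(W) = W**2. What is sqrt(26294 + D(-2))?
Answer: 3*sqrt(2922) ≈ 162.17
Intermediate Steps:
sqrt(26294 + D(-2)) = sqrt(26294 + (-2)**2) = sqrt(26294 + 4) = sqrt(26298) = 3*sqrt(2922)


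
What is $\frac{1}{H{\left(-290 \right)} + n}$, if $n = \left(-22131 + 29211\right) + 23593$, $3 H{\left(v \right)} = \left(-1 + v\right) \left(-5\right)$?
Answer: $\frac{1}{31158} \approx 3.2094 \cdot 10^{-5}$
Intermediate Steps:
$H{\left(v \right)} = \frac{5}{3} - \frac{5 v}{3}$ ($H{\left(v \right)} = \frac{\left(-1 + v\right) \left(-5\right)}{3} = \frac{5 - 5 v}{3} = \frac{5}{3} - \frac{5 v}{3}$)
$n = 30673$ ($n = 7080 + 23593 = 30673$)
$\frac{1}{H{\left(-290 \right)} + n} = \frac{1}{\left(\frac{5}{3} - - \frac{1450}{3}\right) + 30673} = \frac{1}{\left(\frac{5}{3} + \frac{1450}{3}\right) + 30673} = \frac{1}{485 + 30673} = \frac{1}{31158}$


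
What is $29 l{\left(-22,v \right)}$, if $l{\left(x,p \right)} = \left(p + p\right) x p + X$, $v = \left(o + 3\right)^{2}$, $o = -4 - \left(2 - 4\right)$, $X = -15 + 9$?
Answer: $-1450$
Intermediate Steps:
$X = -6$
$o = -2$ ($o = -4 - -2 = -4 + 2 = -2$)
$v = 1$ ($v = \left(-2 + 3\right)^{2} = 1^{2} = 1$)
$l{\left(x,p \right)} = -6 + 2 x p^{2}$ ($l{\left(x,p \right)} = \left(p + p\right) x p - 6 = 2 p x p - 6 = 2 x p^{2} - 6 = -6 + 2 x p^{2}$)
$29 l{\left(-22,v \right)} = 29 \left(-6 + 2 \left(-22\right) 1^{2}\right) = 29 \left(-6 + 2 \left(-22\right) 1\right) = 29 \left(-6 - 44\right) = 29 \left(-50\right) = -1450$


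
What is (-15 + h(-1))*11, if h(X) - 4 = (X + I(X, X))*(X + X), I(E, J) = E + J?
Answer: -55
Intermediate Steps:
h(X) = 4 + 6*X² (h(X) = 4 + (X + (X + X))*(X + X) = 4 + (X + 2*X)*(2*X) = 4 + (3*X)*(2*X) = 4 + 6*X²)
(-15 + h(-1))*11 = (-15 + (4 + 6*(-1)²))*11 = (-15 + (4 + 6*1))*11 = (-15 + (4 + 6))*11 = (-15 + 10)*11 = -5*11 = -55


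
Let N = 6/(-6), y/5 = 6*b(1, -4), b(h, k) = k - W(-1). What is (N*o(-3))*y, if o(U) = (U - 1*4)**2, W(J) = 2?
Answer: 8820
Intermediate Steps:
b(h, k) = -2 + k (b(h, k) = k - 1*2 = k - 2 = -2 + k)
y = -180 (y = 5*(6*(-2 - 4)) = 5*(6*(-6)) = 5*(-36) = -180)
N = -1 (N = 6*(-1/6) = -1)
o(U) = (-4 + U)**2 (o(U) = (U - 4)**2 = (-4 + U)**2)
(N*o(-3))*y = -(-4 - 3)**2*(-180) = -1*(-7)**2*(-180) = -1*49*(-180) = -49*(-180) = 8820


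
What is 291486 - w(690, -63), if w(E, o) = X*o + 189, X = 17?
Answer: 292368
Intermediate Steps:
w(E, o) = 189 + 17*o (w(E, o) = 17*o + 189 = 189 + 17*o)
291486 - w(690, -63) = 291486 - (189 + 17*(-63)) = 291486 - (189 - 1071) = 291486 - 1*(-882) = 291486 + 882 = 292368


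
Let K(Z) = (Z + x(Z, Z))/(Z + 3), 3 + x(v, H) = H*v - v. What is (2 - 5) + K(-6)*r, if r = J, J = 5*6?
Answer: -333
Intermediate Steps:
x(v, H) = -3 - v + H*v (x(v, H) = -3 + (H*v - v) = -3 + (-v + H*v) = -3 - v + H*v)
K(Z) = (-3 + Z²)/(3 + Z) (K(Z) = (Z + (-3 - Z + Z*Z))/(Z + 3) = (Z + (-3 - Z + Z²))/(3 + Z) = (Z + (-3 + Z² - Z))/(3 + Z) = (-3 + Z²)/(3 + Z))
J = 30
r = 30
(2 - 5) + K(-6)*r = (2 - 5) + ((-3 + (-6)²)/(3 - 6))*30 = -3 + ((-3 + 36)/(-3))*30 = -3 - ⅓*33*30 = -3 - 11*30 = -3 - 330 = -333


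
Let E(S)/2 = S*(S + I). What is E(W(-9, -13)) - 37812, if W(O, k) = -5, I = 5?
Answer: -37812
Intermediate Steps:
E(S) = 2*S*(5 + S) (E(S) = 2*(S*(S + 5)) = 2*(S*(5 + S)) = 2*S*(5 + S))
E(W(-9, -13)) - 37812 = 2*(-5)*(5 - 5) - 37812 = 2*(-5)*0 - 37812 = 0 - 37812 = -37812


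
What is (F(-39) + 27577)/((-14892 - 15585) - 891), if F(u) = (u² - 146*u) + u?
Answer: -34753/31368 ≈ -1.1079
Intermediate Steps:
F(u) = u² - 145*u
(F(-39) + 27577)/((-14892 - 15585) - 891) = (-39*(-145 - 39) + 27577)/((-14892 - 15585) - 891) = (-39*(-184) + 27577)/(-30477 - 891) = (7176 + 27577)/(-31368) = 34753*(-1/31368) = -34753/31368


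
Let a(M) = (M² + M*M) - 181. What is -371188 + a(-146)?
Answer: -328737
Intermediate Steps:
a(M) = -181 + 2*M² (a(M) = (M² + M²) - 181 = 2*M² - 181 = -181 + 2*M²)
-371188 + a(-146) = -371188 + (-181 + 2*(-146)²) = -371188 + (-181 + 2*21316) = -371188 + (-181 + 42632) = -371188 + 42451 = -328737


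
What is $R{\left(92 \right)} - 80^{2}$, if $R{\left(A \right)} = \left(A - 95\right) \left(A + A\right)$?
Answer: $-6952$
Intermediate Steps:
$R{\left(A \right)} = 2 A \left(-95 + A\right)$ ($R{\left(A \right)} = \left(-95 + A\right) 2 A = 2 A \left(-95 + A\right)$)
$R{\left(92 \right)} - 80^{2} = 2 \cdot 92 \left(-95 + 92\right) - 80^{2} = 2 \cdot 92 \left(-3\right) - 6400 = -552 - 6400 = -6952$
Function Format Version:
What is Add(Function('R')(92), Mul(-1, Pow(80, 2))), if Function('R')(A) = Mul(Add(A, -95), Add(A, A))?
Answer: -6952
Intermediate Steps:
Function('R')(A) = Mul(2, A, Add(-95, A)) (Function('R')(A) = Mul(Add(-95, A), Mul(2, A)) = Mul(2, A, Add(-95, A)))
Add(Function('R')(92), Mul(-1, Pow(80, 2))) = Add(Mul(2, 92, Add(-95, 92)), Mul(-1, Pow(80, 2))) = Add(Mul(2, 92, -3), Mul(-1, 6400)) = Add(-552, -6400) = -6952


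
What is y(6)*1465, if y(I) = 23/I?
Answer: 33695/6 ≈ 5615.8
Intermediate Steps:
y(6)*1465 = (23/6)*1465 = 33695/6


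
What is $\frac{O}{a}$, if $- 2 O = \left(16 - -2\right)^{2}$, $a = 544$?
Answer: $- \frac{81}{272} \approx -0.29779$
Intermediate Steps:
$O = -162$ ($O = - \frac{\left(16 - -2\right)^{2}}{2} = - \frac{\left(16 + \left(-1 + 3\right)\right)^{2}}{2} = - \frac{\left(16 + 2\right)^{2}}{2} = - \frac{18^{2}}{2} = \left(- \frac{1}{2}\right) 324 = -162$)
$\frac{O}{a} = - \frac{162}{544} = \left(-162\right) \frac{1}{544} = - \frac{81}{272}$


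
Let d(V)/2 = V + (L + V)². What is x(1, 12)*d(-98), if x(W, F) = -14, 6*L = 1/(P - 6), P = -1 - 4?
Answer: -289947511/1089 ≈ -2.6625e+5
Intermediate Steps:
P = -5
L = -1/66 (L = 1/(6*(-5 - 6)) = (⅙)/(-11) = (⅙)*(-1/11) = -1/66 ≈ -0.015152)
d(V) = 2*V + 2*(-1/66 + V)² (d(V) = 2*(V + (-1/66 + V)²) = 2*V + 2*(-1/66 + V)²)
x(1, 12)*d(-98) = -14*(2*(-98) + (-1 + 66*(-98))²/2178) = -14*(-196 + (-1 - 6468)²/2178) = -14*(-196 + (1/2178)*(-6469)²) = -14*(-196 + (1/2178)*41847961) = -14*(-196 + 41847961/2178) = -14*41421073/2178 = -289947511/1089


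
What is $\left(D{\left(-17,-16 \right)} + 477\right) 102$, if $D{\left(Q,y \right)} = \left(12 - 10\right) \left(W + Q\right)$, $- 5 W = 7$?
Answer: $\frac{224502}{5} \approx 44900.0$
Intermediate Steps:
$W = - \frac{7}{5}$ ($W = \left(- \frac{1}{5}\right) 7 = - \frac{7}{5} \approx -1.4$)
$D{\left(Q,y \right)} = - \frac{14}{5} + 2 Q$ ($D{\left(Q,y \right)} = \left(12 - 10\right) \left(- \frac{7}{5} + Q\right) = 2 \left(- \frac{7}{5} + Q\right) = - \frac{14}{5} + 2 Q$)
$\left(D{\left(-17,-16 \right)} + 477\right) 102 = \left(\left(- \frac{14}{5} + 2 \left(-17\right)\right) + 477\right) 102 = \left(\left(- \frac{14}{5} - 34\right) + 477\right) 102 = \left(- \frac{184}{5} + 477\right) 102 = \frac{2201}{5} \cdot 102 = \frac{224502}{5}$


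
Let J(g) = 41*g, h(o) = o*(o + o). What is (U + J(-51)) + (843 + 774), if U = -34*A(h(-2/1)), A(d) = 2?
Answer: -542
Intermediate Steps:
h(o) = 2*o² (h(o) = o*(2*o) = 2*o²)
U = -68 (U = -34*2 = -68)
(U + J(-51)) + (843 + 774) = (-68 + 41*(-51)) + (843 + 774) = (-68 - 2091) + 1617 = -2159 + 1617 = -542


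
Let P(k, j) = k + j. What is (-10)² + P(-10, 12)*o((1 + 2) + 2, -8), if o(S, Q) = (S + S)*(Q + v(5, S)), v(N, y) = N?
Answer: 40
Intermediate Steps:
o(S, Q) = 2*S*(5 + Q) (o(S, Q) = (S + S)*(Q + 5) = (2*S)*(5 + Q) = 2*S*(5 + Q))
P(k, j) = j + k
(-10)² + P(-10, 12)*o((1 + 2) + 2, -8) = (-10)² + (12 - 10)*(2*((1 + 2) + 2)*(5 - 8)) = 100 + 2*(2*(3 + 2)*(-3)) = 100 + 2*(2*5*(-3)) = 100 + 2*(-30) = 100 - 60 = 40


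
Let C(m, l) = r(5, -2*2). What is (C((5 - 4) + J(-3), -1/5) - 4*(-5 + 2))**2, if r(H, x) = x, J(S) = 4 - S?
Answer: 64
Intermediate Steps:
C(m, l) = -4 (C(m, l) = -2*2 = -4)
(C((5 - 4) + J(-3), -1/5) - 4*(-5 + 2))**2 = (-4 - 4*(-5 + 2))**2 = (-4 - 4*(-3))**2 = (-4 + 12)**2 = 8**2 = 64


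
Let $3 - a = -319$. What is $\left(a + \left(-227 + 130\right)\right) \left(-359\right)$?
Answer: $-80775$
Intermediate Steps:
$a = 322$ ($a = 3 - -319 = 3 + 319 = 322$)
$\left(a + \left(-227 + 130\right)\right) \left(-359\right) = \left(322 + \left(-227 + 130\right)\right) \left(-359\right) = \left(322 - 97\right) \left(-359\right) = 225 \left(-359\right) = -80775$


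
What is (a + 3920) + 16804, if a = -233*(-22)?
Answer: 25850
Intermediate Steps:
a = 5126
(a + 3920) + 16804 = (5126 + 3920) + 16804 = 9046 + 16804 = 25850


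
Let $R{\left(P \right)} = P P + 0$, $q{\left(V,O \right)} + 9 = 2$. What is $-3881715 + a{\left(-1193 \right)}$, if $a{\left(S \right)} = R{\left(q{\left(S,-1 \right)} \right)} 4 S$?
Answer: $-4115543$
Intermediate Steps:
$q{\left(V,O \right)} = -7$ ($q{\left(V,O \right)} = -9 + 2 = -7$)
$R{\left(P \right)} = P^{2}$ ($R{\left(P \right)} = P^{2} + 0 = P^{2}$)
$a{\left(S \right)} = 196 S$ ($a{\left(S \right)} = \left(-7\right)^{2} \cdot 4 S = 49 \cdot 4 S = 196 S$)
$-3881715 + a{\left(-1193 \right)} = -3881715 + 196 \left(-1193\right) = -3881715 - 233828 = -4115543$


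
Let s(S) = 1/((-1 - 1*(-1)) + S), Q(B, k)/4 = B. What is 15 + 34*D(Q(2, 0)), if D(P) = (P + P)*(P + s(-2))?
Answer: 4095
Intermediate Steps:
Q(B, k) = 4*B
s(S) = 1/S (s(S) = 1/((-1 + 1) + S) = 1/(0 + S) = 1/S)
D(P) = 2*P*(-½ + P) (D(P) = (P + P)*(P + 1/(-2)) = (2*P)*(P - ½) = (2*P)*(-½ + P) = 2*P*(-½ + P))
15 + 34*D(Q(2, 0)) = 15 + 34*((4*2)*(-1 + 2*(4*2))) = 15 + 34*(8*(-1 + 2*8)) = 15 + 34*(8*(-1 + 16)) = 15 + 34*(8*15) = 15 + 34*120 = 15 + 4080 = 4095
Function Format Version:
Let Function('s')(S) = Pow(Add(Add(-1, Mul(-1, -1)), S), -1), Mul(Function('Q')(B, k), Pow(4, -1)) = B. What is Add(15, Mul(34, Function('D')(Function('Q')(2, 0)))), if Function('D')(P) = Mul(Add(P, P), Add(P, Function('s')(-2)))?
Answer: 4095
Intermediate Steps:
Function('Q')(B, k) = Mul(4, B)
Function('s')(S) = Pow(S, -1) (Function('s')(S) = Pow(Add(Add(-1, 1), S), -1) = Pow(Add(0, S), -1) = Pow(S, -1))
Function('D')(P) = Mul(2, P, Add(Rational(-1, 2), P)) (Function('D')(P) = Mul(Add(P, P), Add(P, Pow(-2, -1))) = Mul(Mul(2, P), Add(P, Rational(-1, 2))) = Mul(Mul(2, P), Add(Rational(-1, 2), P)) = Mul(2, P, Add(Rational(-1, 2), P)))
Add(15, Mul(34, Function('D')(Function('Q')(2, 0)))) = Add(15, Mul(34, Mul(Mul(4, 2), Add(-1, Mul(2, Mul(4, 2)))))) = Add(15, Mul(34, Mul(8, Add(-1, Mul(2, 8))))) = Add(15, Mul(34, Mul(8, Add(-1, 16)))) = Add(15, Mul(34, Mul(8, 15))) = Add(15, Mul(34, 120)) = Add(15, 4080) = 4095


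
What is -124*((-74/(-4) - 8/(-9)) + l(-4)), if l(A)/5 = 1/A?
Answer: -20243/9 ≈ -2249.2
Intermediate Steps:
l(A) = 5/A
-124*((-74/(-4) - 8/(-9)) + l(-4)) = -124*((-74/(-4) - 8/(-9)) + 5/(-4)) = -124*((-74*(-1/4) - 8*(-1/9)) + 5*(-1/4)) = -124*((37/2 + 8/9) - 5/4) = -124*(349/18 - 5/4) = -124*653/36 = -20243/9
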